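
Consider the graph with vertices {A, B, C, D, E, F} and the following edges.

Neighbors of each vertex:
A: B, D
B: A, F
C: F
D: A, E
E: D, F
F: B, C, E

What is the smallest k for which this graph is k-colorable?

The cycle F-B-A-D-E-F has odd length 5, so it cannot be 2-colored; at least 3 colors are needed.
3 colors suffice: color 1 → {A, F}; color 2 → {B, C, D}; color 3 → {E}. Each edge has distinct colors on its endpoints.

3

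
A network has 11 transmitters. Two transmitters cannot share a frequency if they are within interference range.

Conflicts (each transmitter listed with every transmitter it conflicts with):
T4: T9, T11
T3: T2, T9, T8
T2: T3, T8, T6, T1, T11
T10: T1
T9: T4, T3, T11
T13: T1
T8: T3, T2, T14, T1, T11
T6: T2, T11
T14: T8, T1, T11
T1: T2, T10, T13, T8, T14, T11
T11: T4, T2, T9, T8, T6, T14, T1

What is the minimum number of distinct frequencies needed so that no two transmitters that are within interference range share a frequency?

4

T2, T8, T1, T11 are mutually in conflict, so at least 4 frequencies are needed.
4 frequencies suffice: frequency 1 → {T3, T10, T13, T11}; frequency 2 → {T9, T6, T1}; frequency 3 → {T4, T8}; frequency 4 → {T2, T14}. No two conflicting transmitters share a frequency.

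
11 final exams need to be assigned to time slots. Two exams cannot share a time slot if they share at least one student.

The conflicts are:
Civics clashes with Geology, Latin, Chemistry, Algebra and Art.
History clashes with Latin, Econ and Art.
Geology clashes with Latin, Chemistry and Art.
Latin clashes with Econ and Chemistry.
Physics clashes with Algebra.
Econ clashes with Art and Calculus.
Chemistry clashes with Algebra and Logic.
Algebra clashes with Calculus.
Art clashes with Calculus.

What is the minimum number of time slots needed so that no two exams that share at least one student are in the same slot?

Civics, Geology, Latin, Chemistry all conflict with each other, so at least 4 time slots are needed.
4 time slots suffice: Civics=2, History=3, Geology=4, Latin=1, Physics=2, Econ=2, Chemistry=3, Algebra=1, Art=1, Logic=1, Calculus=3. No two conflicting exams share a time slot.

4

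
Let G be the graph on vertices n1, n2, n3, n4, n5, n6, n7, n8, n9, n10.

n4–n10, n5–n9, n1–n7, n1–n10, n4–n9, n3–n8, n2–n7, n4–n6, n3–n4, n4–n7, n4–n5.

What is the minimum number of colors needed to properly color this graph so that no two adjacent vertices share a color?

n4, n5, n9 are pairwise adjacent, so at least 3 colors are needed.
3 colors suffice: color R → {n1, n2, n4, n8}; color B → {n3, n6, n7, n9, n10}; color G → {n5}. Each edge has distinct colors on its endpoints.

3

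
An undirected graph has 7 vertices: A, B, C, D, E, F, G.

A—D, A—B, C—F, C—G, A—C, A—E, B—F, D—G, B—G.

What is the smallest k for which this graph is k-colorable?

B and F are adjacent, so at least 2 colors are needed.
2 colors suffice: color red → {A, F, G}; color blue → {B, C, D, E}. Every edge joins two different colors.

2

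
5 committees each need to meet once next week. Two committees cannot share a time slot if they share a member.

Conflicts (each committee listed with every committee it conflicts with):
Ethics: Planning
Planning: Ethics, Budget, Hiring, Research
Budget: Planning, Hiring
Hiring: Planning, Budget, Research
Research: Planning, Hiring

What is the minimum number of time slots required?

3

Planning, Budget, Hiring are mutually in conflict, so at least 3 time slots are needed.
3 time slots suffice: time slot 1 → {Planning}; time slot 2 → {Ethics, Hiring}; time slot 3 → {Budget, Research}. No two conflicting committees share a time slot.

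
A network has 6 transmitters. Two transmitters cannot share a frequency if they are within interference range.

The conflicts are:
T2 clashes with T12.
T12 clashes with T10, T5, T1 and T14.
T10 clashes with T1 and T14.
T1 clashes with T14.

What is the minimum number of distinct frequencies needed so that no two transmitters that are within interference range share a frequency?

4

T12, T10, T1, T14 all conflict with each other, so at least 4 frequencies are needed.
4 frequencies suffice: frequency 1 → {T12}; frequency 2 → {T2, T5, T1}; frequency 3 → {T10}; frequency 4 → {T14}. Every pair that conflicts lands in different frequencies.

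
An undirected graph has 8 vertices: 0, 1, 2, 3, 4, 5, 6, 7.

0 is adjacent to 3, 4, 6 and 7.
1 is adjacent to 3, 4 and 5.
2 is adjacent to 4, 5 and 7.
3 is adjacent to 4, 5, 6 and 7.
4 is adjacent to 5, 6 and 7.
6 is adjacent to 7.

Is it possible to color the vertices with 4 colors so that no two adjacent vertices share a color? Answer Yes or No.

0, 3, 4, 6, 7 are pairwise adjacent (a clique of size 5), so at least 5 colors are needed.
So 4 colors are not enough.

No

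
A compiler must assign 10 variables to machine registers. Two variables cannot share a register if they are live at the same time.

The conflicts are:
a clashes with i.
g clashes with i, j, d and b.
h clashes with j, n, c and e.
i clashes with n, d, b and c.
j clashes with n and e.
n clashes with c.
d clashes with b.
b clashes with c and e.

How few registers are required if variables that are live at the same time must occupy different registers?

4

g, i, d, b are mutually in conflict, so at least 4 registers are needed.
A valid assignment using 4 registers: a=2, g=3, h=4, i=1, j=1, n=2, d=4, b=2, c=3, e=3. No two conflicting variables share a register.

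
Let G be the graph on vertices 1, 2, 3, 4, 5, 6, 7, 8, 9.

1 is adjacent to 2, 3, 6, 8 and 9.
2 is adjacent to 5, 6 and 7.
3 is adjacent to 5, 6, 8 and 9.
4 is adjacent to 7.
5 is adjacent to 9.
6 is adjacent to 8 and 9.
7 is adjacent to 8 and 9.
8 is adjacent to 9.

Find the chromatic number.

1, 3, 6, 8, 9 are mutually adjacent (a clique of size 5), so at least 5 colors are needed.
5 colors suffice: color a → {2, 4, 9}; color b → {3, 7}; color c → {5, 8}; color d → {1}; color e → {6}. Every edge joins two different colors.

5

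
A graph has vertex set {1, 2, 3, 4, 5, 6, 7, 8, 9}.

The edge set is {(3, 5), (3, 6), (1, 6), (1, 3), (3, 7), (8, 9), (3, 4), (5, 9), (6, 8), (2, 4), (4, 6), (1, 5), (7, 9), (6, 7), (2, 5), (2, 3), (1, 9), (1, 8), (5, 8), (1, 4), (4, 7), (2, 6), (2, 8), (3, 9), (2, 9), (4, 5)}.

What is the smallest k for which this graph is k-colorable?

2, 5, 8, 9 are pairwise adjacent (a clique of size 4), so at least 4 colors are needed.
4 colors suffice: 1=b, 2=b, 3=a, 4=d, 5=c, 6=c, 7=b, 8=a, 9=d. No two adjacent vertices share a color.

4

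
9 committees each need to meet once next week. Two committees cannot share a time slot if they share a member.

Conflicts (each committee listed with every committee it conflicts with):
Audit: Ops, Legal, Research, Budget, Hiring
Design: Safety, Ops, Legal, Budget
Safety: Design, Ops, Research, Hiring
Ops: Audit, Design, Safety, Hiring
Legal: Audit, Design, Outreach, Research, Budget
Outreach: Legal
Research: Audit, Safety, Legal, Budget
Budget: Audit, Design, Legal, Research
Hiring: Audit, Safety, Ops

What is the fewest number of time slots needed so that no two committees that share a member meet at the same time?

4

Audit, Legal, Research, Budget all conflict with each other, so at least 4 time slots are needed.
4 time slots suffice: time slot 1 → {Safety, Legal}; time slot 2 → {Audit, Design, Outreach}; time slot 3 → {Ops, Budget}; time slot 4 → {Research, Hiring}. Each listed conflict is separated.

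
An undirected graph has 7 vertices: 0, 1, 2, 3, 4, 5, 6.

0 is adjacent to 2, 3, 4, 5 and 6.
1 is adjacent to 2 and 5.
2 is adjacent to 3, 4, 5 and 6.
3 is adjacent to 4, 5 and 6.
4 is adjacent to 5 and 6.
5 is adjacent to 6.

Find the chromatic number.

0, 2, 3, 4, 5, 6 are pairwise adjacent (a clique of size 6), so at least 6 colors are needed.
6 colors suffice: color red → {5}; color blue → {2}; color green → {1, 3}; color yellow → {0}; color purple → {4}; color orange → {6}. Each edge has distinct colors on its endpoints.

6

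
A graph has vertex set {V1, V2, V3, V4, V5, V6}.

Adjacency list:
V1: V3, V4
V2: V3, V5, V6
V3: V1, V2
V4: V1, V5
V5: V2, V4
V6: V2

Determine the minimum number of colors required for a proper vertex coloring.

The cycle V4-V5-V2-V3-V1-V4 has odd length 5, so it cannot be 2-colored; at least 3 colors are needed.
3 colors suffice: color 1 → {V2, V4}; color 2 → {V1, V5, V6}; color 3 → {V3}. No two adjacent vertices share a color.

3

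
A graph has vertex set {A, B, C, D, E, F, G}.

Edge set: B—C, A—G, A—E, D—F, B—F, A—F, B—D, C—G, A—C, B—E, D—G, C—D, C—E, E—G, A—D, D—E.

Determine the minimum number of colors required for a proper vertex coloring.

5

A, C, D, E, G are mutually adjacent (a clique of size 5), so at least 5 colors are needed.
5 colors suffice: A=2, B=2, C=3, D=1, E=4, F=3, G=5. No two adjacent vertices share a color.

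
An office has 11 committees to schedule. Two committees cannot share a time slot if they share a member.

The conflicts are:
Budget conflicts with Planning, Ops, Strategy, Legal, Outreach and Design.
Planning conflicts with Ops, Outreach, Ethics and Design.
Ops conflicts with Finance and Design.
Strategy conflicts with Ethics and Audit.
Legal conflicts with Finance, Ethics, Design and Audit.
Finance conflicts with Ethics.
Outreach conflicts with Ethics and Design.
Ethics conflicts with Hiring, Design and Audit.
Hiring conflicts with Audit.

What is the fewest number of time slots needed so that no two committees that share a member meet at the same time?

4

Planning, Outreach, Ethics, Design all conflict with each other, so at least 4 time slots are needed.
A valid assignment using 4 time slots: Budget=1, Planning=3, Ops=4, Strategy=3, Legal=3, Finance=2, Outreach=4, Ethics=1, Hiring=3, Design=2, Audit=2. No two conflicting committees share a time slot.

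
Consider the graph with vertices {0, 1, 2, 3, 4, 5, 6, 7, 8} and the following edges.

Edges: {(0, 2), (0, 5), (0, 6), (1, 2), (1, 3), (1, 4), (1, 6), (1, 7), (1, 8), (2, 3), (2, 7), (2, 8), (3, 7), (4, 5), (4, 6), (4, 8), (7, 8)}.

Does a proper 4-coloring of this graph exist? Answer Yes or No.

Yes

The chromatic number is 4. 1, 2, 3, 7 form a clique, so at least 4 colors are needed.
4 colors suffice: color a → {0, 1}; color b → {2, 4}; color c → {5, 6, 7}; color d → {3, 8}.
That is already a proper 4-coloring.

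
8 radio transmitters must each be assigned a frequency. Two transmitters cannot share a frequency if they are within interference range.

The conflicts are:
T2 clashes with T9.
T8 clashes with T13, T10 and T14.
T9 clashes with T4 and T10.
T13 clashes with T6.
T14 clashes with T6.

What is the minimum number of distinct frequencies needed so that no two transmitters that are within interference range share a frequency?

T2 and T9 conflict, so at least 2 frequencies are needed.
2 frequencies suffice: frequency 1 → {T8, T9, T6}; frequency 2 → {T2, T13, T4, T10, T14}. No two conflicting transmitters share a frequency.

2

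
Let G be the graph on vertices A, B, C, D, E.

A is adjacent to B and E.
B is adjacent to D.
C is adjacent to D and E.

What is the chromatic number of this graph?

The cycle B-D-C-E-A-B has odd length 5, so it cannot be 2-colored; at least 3 colors are needed.
3 colors suffice: color 1 → {A, C}; color 2 → {B, E}; color 3 → {D}. Each edge has distinct colors on its endpoints.

3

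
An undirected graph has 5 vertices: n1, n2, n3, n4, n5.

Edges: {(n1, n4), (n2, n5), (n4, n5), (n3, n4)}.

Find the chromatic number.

2

n4 and n5 are adjacent, so at least 2 colors are needed.
2 colors suffice: color 1 → {n2, n4}; color 2 → {n1, n3, n5}. No two adjacent vertices share a color.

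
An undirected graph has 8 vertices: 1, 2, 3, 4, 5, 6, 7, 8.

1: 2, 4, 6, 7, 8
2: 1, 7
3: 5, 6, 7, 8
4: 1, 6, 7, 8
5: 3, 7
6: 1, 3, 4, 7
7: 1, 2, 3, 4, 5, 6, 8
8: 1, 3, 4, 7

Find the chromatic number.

1, 4, 7, 8 form a clique, so at least 4 colors are needed.
4 colors suffice: 1=b, 2=c, 3=b, 4=c, 5=c, 6=d, 7=a, 8=d. No two adjacent vertices share a color.

4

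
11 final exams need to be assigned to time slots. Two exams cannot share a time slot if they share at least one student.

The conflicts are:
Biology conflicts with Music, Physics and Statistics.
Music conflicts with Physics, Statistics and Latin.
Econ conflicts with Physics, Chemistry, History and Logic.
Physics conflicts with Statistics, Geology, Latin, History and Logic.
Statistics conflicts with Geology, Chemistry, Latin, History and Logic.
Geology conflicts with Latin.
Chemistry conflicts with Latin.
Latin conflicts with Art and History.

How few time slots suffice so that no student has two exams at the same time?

4

Physics, Statistics, Latin, History pairwise conflict, so at least 4 time slots are needed.
4 time slots suffice: time slot 1 → {Econ, Statistics, Art}; time slot 2 → {Physics, Chemistry}; time slot 3 → {Biology, Latin, Logic}; time slot 4 → {Music, Geology, History}. No two conflicting exams share a time slot.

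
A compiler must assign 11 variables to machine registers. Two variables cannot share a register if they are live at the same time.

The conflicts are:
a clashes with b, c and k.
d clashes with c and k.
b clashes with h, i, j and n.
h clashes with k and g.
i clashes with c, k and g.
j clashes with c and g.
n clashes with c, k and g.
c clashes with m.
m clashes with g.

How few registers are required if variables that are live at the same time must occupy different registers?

h and g conflict, so at least 2 registers are needed.
2 registers suffice: register 1 → {b, c, k, g}; register 2 → {a, d, h, i, j, n, m}. No two conflicting variables share a register.

2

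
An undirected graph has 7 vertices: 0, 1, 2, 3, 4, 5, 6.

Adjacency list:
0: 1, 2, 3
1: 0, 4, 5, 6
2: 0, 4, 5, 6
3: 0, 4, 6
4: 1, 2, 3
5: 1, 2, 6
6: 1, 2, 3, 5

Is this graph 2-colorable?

No

1, 5, 6 form a triangle, so at least 3 colors are needed.
So 2 colors are not enough.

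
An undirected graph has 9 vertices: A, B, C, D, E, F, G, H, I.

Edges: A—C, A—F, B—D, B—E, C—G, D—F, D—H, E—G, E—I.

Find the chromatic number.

3

The cycle C-G-E-B-D-F-A-C has odd length 7, so it cannot be 2-colored; at least 3 colors are needed.
One proper 3-coloring: A=red, B=blue, C=green, D=red, E=red, F=blue, G=blue, H=blue, I=blue. Every edge joins two different colors.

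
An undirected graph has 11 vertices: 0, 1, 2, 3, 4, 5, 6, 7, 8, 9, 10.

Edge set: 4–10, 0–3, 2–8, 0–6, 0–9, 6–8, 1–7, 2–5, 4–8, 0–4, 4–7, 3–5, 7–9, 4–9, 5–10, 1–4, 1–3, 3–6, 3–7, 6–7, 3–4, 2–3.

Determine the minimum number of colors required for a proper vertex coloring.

1, 3, 4, 7 form a clique, so at least 4 colors are needed.
4 colors suffice: 0=green, 1=yellow, 2=red, 3=blue, 4=red, 5=green, 6=red, 7=green, 8=blue, 9=blue, 10=blue. Every edge joins two different colors.

4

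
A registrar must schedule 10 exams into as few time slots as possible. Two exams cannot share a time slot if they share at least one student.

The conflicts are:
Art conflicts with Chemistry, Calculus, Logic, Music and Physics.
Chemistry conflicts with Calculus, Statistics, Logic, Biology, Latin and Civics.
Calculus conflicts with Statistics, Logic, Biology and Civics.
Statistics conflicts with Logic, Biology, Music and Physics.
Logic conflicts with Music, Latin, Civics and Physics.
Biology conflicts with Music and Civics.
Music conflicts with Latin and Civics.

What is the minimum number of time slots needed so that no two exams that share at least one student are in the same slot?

Chemistry, Calculus, Statistics, Biology pairwise conflict, so at least 4 time slots are needed.
A valid assignment using 4 time slots: Art=3, Chemistry=2, Calculus=4, Statistics=3, Logic=1, Biology=1, Music=2, Latin=3, Civics=3, Physics=2. No two conflicting exams share a time slot.

4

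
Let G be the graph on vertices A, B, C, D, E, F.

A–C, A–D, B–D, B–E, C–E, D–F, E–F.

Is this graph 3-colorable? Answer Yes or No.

Yes

The chromatic number is 3. The cycle A-D-B-E-C-A has odd length 5, so it cannot be 2-colored; at least 3 colors are needed.
One proper 3-coloring: A=blue, B=blue, C=green, D=red, E=red, F=blue.
That is already a proper 3-coloring.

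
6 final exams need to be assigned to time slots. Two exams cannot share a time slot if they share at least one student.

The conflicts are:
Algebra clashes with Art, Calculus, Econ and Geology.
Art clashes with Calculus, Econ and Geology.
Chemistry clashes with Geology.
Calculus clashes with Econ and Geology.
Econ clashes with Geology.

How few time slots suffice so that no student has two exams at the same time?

Algebra, Art, Calculus, Econ, Geology are mutually in conflict, so at least 5 time slots are needed.
Using 5 time slots: Algebra=2, Art=5, Chemistry=2, Calculus=4, Econ=3, Geology=1. No two conflicting exams share a time slot.

5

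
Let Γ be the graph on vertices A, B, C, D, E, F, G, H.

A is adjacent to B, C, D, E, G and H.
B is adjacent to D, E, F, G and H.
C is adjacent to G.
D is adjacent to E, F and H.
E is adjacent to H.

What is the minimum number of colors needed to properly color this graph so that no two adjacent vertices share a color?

5

A, B, D, E, H are pairwise adjacent (a clique of size 5), so at least 5 colors are needed.
5 colors suffice: color red → {B, C}; color blue → {A, F}; color green → {D, G}; color yellow → {H}; color purple → {E}. Each edge has distinct colors on its endpoints.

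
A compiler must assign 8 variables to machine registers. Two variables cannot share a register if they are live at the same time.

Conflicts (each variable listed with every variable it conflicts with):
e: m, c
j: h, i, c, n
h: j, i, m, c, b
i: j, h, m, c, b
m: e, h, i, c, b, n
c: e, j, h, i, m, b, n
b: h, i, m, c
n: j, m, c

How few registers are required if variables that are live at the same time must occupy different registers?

5

h, i, m, c, b are mutually in conflict, so at least 5 registers are needed.
A valid assignment using 5 registers: e=3, j=2, h=4, i=3, m=2, c=1, b=5, n=3. No two conflicting variables share a register.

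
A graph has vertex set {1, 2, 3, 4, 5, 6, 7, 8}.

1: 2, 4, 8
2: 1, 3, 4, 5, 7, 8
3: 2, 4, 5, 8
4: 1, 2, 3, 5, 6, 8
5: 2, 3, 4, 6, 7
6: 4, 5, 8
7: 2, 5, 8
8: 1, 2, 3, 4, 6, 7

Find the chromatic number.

4

2, 3, 4, 5 form a clique, so at least 4 colors are needed.
4 colors suffice: color a → {2, 6}; color b → {4, 7}; color c → {5, 8}; color d → {1, 3}. No two adjacent vertices share a color.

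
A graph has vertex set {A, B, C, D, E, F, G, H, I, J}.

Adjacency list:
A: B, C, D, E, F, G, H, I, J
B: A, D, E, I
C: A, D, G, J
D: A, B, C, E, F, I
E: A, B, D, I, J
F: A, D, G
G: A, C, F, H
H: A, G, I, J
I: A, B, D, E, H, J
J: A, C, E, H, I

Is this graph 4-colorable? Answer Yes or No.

A, B, D, E, I form a clique, so at least 5 colors are needed.
So 4 colors are not enough.

No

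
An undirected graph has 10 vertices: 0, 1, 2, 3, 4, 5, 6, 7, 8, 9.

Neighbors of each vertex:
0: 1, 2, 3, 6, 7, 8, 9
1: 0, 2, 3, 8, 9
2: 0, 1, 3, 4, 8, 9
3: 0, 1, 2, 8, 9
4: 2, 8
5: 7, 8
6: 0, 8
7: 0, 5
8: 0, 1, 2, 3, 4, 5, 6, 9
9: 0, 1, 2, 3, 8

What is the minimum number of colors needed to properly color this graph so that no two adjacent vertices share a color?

6

0, 1, 2, 3, 8, 9 are mutually adjacent (a clique of size 6), so at least 6 colors are needed.
A valid assignment using 6 colors: 0=b, 1=d, 2=c, 3=f, 4=b, 5=b, 6=c, 7=a, 8=a, 9=e. Every edge joins two different colors.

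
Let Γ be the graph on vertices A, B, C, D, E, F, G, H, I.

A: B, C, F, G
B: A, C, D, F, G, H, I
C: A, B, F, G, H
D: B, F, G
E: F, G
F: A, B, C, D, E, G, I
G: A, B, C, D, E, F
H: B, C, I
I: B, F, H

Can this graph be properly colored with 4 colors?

No

A, B, C, F, G form a clique, so at least 5 colors are needed.
So 4 colors are not enough.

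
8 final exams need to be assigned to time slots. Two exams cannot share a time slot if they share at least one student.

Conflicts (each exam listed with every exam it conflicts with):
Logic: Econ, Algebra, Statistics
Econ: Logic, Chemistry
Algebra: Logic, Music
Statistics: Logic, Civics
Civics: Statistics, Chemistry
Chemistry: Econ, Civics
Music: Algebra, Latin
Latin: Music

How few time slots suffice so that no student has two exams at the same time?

3

The cycle Statistics-Civics-Chemistry-Econ-Logic-Statistics has odd length 5, so it cannot be 2-colored; at least 3 time slots are needed.
3 time slots suffice: time slot 1 → {Logic, Chemistry, Music}; time slot 2 → {Econ, Algebra, Civics, Latin}; time slot 3 → {Statistics}. No two conflicting exams share a time slot.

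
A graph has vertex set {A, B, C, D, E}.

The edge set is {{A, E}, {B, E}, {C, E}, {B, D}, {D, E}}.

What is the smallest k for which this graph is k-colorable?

B, D, E are pairwise adjacent, so at least 3 colors are needed.
3 colors suffice: A=2, B=3, C=2, D=2, E=1. No two adjacent vertices share a color.

3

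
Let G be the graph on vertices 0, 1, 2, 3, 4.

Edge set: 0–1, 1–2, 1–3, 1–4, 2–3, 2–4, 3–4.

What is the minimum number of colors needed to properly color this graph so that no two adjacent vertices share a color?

4

1, 2, 3, 4 are mutually adjacent (a clique of size 4), so at least 4 colors are needed.
A valid assignment using 4 colors: 0=b, 1=a, 2=c, 3=b, 4=d. Each edge has distinct colors on its endpoints.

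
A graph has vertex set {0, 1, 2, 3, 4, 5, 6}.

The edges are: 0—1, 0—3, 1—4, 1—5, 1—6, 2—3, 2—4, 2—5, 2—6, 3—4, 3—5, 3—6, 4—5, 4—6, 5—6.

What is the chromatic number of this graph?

5

2, 3, 4, 5, 6 form a clique, so at least 5 colors are needed.
One proper 5-coloring: 0=red, 1=yellow, 2=purple, 3=yellow, 4=green, 5=red, 6=blue. Each edge has distinct colors on its endpoints.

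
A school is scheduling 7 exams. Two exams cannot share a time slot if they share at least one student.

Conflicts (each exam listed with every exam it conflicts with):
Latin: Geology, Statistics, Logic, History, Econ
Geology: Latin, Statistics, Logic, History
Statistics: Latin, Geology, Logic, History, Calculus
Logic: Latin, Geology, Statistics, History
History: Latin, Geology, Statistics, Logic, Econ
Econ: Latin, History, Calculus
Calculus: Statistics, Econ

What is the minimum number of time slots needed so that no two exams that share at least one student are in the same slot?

Latin, Geology, Statistics, Logic, History pairwise conflict, so at least 5 time slots are needed.
A valid assignment using 5 time slots: Latin=2, Geology=4, Statistics=3, Logic=5, History=1, Econ=3, Calculus=1. Each listed conflict is separated.

5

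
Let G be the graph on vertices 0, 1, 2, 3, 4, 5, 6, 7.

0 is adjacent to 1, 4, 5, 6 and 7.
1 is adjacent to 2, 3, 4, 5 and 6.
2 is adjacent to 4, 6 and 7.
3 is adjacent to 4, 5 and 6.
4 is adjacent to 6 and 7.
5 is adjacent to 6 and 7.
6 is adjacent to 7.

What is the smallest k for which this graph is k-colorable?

4

1, 3, 5, 6 are mutually adjacent (a clique of size 4), so at least 4 colors are needed.
A valid assignment using 4 colors: 0=yellow, 1=blue, 2=yellow, 3=yellow, 4=green, 5=green, 6=red, 7=blue. No two adjacent vertices share a color.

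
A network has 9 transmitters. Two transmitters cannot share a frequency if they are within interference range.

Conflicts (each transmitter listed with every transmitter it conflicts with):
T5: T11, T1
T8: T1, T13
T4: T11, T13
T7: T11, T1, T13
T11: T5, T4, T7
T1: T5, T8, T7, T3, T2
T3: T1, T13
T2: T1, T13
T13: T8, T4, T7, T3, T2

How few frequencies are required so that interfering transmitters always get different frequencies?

T8 and T1 conflict, so at least 2 frequencies are needed.
A valid assignment using 2 frequencies: T5=2, T8=2, T4=2, T7=2, T11=1, T1=1, T3=2, T2=2, T13=1. No two conflicting transmitters share a frequency.

2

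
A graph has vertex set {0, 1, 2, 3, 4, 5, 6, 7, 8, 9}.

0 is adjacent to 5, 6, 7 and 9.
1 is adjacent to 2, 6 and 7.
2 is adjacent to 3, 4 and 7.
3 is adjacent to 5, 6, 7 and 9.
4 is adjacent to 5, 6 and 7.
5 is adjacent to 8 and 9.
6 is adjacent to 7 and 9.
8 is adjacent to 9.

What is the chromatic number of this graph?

3

1, 2, 7 are pairwise adjacent, so at least 3 colors are needed.
3 colors suffice: color a → {7, 9}; color b → {2, 5, 6}; color c → {0, 1, 3, 4, 8}. Every edge joins two different colors.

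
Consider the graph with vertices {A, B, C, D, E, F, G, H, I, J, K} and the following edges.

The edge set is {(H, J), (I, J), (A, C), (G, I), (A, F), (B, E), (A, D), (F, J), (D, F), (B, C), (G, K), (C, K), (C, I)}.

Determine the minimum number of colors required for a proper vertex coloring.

A, D, F are pairwise adjacent, so at least 3 colors are needed.
3 colors suffice: A=blue, B=blue, C=red, D=green, E=red, F=red, G=red, H=red, I=blue, J=green, K=blue. Each edge has distinct colors on its endpoints.

3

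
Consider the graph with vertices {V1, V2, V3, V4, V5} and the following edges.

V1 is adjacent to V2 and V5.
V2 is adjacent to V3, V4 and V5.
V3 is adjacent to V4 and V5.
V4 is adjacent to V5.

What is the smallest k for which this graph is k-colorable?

V2, V3, V4, V5 are pairwise adjacent (a clique of size 4), so at least 4 colors are needed.
A valid assignment using 4 colors: V1=3, V2=1, V3=3, V4=4, V5=2. No two adjacent vertices share a color.

4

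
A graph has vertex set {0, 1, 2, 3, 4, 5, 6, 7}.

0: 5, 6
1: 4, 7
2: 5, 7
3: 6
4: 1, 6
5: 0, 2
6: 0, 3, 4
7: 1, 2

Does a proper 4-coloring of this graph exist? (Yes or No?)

The chromatic number is 3. The cycle 6-0-5-2-7-1-4-6 has odd length 7, so it cannot be 2-colored; at least 3 colors are needed.
3 colors suffice: 0=c, 1=a, 2=a, 3=b, 4=b, 5=b, 6=a, 7=b.
Since 4 ≥ 3, a proper 4-coloring certainly exists.

Yes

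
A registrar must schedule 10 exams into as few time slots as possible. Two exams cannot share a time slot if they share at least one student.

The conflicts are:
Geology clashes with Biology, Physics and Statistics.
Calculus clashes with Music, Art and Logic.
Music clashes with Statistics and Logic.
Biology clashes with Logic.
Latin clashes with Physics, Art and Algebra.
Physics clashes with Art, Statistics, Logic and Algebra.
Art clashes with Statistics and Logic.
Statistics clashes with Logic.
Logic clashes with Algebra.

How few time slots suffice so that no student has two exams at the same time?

Physics, Art, Statistics, Logic pairwise conflict, so at least 4 time slots are needed.
4 time slots suffice: time slot 1 → {Geology, Latin, Logic}; time slot 2 → {Calculus, Biology, Physics}; time slot 3 → {Statistics, Algebra}; time slot 4 → {Music, Art}. Each listed conflict is separated.

4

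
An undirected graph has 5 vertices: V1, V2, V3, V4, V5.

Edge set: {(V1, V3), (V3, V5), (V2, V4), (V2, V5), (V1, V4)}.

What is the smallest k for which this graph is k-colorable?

3

The cycle V5-V2-V4-V1-V3-V5 has odd length 5, so it cannot be 2-colored; at least 3 colors are needed.
One proper 3-coloring: V1=2, V2=3, V3=1, V4=1, V5=2. Every edge joins two different colors.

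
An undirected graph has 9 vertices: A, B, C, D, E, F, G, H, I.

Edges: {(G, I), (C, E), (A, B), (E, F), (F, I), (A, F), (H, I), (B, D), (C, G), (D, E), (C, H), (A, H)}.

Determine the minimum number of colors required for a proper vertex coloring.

The cycle F-E-C-G-I-F has odd length 5, so it cannot be 2-colored; at least 3 colors are needed.
3 colors suffice: color red → {A, C, D, I}; color blue → {B, F, G, H}; color green → {E}. Each edge has distinct colors on its endpoints.

3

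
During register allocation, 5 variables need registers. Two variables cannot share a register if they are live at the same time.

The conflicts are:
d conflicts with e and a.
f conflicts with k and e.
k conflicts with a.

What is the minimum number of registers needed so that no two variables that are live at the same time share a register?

3

The cycle k-a-d-e-f-k has odd length 5, so it cannot be 2-colored; at least 3 registers are needed.
3 registers suffice: register 1 → {d, k}; register 2 → {f, a}; register 3 → {e}. Every pair that conflicts lands in different registers.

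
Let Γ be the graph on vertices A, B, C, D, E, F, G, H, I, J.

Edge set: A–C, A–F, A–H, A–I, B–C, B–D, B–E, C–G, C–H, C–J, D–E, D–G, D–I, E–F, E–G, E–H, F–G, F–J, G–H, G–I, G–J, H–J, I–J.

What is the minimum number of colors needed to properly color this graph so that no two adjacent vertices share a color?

4

C, G, H, J are mutually adjacent (a clique of size 4), so at least 4 colors are needed.
One proper 4-coloring: A=1, B=1, C=4, D=4, E=3, F=2, G=1, H=2, I=2, J=3. No two adjacent vertices share a color.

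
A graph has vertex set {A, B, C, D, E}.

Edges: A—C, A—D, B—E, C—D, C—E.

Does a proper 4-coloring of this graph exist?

Yes

The chromatic number is 3. A, C, D form a triangle, so at least 3 colors are needed.
One proper 3-coloring: A=2, B=1, C=1, D=3, E=2.
Since 4 ≥ 3, a proper 4-coloring certainly exists.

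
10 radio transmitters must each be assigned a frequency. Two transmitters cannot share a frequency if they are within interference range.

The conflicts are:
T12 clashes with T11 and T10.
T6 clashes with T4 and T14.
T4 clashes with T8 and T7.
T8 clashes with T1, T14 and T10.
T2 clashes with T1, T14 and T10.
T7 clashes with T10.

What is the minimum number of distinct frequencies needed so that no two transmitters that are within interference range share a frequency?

2

T2 and T14 conflict, so at least 2 frequencies are needed.
2 frequencies suffice: frequency 1 → {T4, T11, T1, T14, T10}; frequency 2 → {T12, T6, T8, T2, T7}. Each listed conflict is separated.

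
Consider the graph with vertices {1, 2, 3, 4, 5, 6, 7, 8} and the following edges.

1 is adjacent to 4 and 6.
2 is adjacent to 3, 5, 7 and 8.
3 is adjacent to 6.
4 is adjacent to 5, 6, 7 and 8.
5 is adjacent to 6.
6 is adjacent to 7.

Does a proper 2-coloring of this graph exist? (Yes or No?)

No

4, 6, 7 are mutually adjacent, so at least 3 colors are needed.
So 2 colors are not enough.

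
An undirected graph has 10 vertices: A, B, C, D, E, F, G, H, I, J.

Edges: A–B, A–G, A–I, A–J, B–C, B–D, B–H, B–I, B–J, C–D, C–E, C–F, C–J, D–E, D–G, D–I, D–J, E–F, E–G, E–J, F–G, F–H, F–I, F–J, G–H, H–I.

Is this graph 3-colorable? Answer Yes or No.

B, C, D, J form a clique, so at least 4 colors are needed.
So 3 colors are not enough.

No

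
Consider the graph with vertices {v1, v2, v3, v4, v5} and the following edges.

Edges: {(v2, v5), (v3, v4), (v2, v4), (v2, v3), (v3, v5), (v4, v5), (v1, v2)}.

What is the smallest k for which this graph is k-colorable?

v2, v3, v4, v5 are mutually adjacent (a clique of size 4), so at least 4 colors are needed.
One proper 4-coloring: v1=2, v2=1, v3=4, v4=3, v5=2. Every edge joins two different colors.

4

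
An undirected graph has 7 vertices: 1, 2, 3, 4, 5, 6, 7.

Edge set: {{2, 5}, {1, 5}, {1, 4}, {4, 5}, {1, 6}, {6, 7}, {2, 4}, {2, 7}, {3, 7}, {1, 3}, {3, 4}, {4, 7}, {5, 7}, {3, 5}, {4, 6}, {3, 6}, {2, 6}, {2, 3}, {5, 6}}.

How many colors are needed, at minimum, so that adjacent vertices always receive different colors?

6

2, 3, 4, 5, 6, 7 form a clique, so at least 6 colors are needed.
A valid assignment using 6 colors: 1=e, 2=e, 3=b, 4=c, 5=a, 6=d, 7=f. Each edge has distinct colors on its endpoints.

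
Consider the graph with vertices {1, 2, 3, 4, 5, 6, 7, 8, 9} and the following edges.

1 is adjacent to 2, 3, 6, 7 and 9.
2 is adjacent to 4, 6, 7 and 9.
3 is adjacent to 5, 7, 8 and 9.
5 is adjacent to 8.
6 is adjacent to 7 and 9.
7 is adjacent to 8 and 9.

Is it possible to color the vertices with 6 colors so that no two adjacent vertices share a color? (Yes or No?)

Yes

The chromatic number is 5. 1, 2, 6, 7, 9 form a clique, so at least 5 colors are needed.
5 colors suffice: color a → {4, 5, 7}; color b → {8, 9}; color c → {1}; color d → {2, 3}; color e → {6}.
Since 6 ≥ 5, a proper 6-coloring certainly exists.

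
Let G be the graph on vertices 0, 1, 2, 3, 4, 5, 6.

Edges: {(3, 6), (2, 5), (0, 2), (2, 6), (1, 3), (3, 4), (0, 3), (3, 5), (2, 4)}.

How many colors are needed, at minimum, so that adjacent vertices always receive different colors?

2

1 and 3 are adjacent, so at least 2 colors are needed.
2 colors suffice: color a → {2, 3}; color b → {0, 1, 4, 5, 6}. No two adjacent vertices share a color.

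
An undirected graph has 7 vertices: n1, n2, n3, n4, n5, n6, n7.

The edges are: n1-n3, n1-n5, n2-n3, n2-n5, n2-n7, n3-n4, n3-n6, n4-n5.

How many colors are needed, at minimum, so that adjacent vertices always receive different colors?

2

n3 and n4 are adjacent, so at least 2 colors are needed.
2 colors suffice: color 1 → {n3, n5, n7}; color 2 → {n1, n2, n4, n6}. Each edge has distinct colors on its endpoints.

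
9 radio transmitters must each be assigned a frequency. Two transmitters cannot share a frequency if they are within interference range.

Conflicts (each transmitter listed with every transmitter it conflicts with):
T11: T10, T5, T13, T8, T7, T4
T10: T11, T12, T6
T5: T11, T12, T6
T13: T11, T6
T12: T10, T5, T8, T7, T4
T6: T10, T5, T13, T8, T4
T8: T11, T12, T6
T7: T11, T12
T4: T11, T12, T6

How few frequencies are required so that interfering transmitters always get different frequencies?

2

T6 and T4 conflict, so at least 2 frequencies are needed.
2 frequencies suffice: frequency 1 → {T11, T12, T6}; frequency 2 → {T10, T5, T13, T8, T7, T4}. Each listed conflict is separated.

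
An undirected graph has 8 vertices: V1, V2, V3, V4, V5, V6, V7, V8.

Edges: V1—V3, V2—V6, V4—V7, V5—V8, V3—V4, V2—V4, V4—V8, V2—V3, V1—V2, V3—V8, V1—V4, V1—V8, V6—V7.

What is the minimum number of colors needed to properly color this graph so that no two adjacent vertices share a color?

4

V1, V2, V3, V4 form a clique, so at least 4 colors are needed.
One proper 4-coloring: V1=2, V2=4, V3=3, V4=1, V5=1, V6=1, V7=2, V8=4. Every edge joins two different colors.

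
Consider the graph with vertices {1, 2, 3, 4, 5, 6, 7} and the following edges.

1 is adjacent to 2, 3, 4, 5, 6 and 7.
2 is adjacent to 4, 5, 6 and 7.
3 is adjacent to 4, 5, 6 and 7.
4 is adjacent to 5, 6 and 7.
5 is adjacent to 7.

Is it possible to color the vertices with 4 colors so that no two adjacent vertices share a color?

No

1, 3, 4, 5, 7 are pairwise adjacent (a clique of size 5), so at least 5 colors are needed.
So 4 colors are not enough.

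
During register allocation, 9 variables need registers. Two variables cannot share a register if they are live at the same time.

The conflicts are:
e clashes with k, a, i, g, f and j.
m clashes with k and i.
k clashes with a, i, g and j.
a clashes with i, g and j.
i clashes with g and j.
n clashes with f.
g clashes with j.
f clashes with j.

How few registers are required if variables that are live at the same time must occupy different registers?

e, k, a, i, g, j are mutually in conflict, so at least 6 registers are needed.
A valid assignment using 6 registers: e=1, m=1, k=2, a=6, i=4, n=1, g=5, f=2, j=3. Each listed conflict is separated.

6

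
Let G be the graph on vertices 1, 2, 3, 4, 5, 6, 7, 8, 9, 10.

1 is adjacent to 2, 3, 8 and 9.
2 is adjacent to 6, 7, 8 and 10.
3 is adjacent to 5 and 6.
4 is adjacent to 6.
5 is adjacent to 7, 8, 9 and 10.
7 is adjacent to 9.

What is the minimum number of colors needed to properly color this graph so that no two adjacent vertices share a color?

3

5, 7, 9 are pairwise adjacent, so at least 3 colors are needed.
3 colors suffice: 1=blue, 2=red, 3=green, 4=red, 5=red, 6=blue, 7=blue, 8=green, 9=green, 10=blue. No two adjacent vertices share a color.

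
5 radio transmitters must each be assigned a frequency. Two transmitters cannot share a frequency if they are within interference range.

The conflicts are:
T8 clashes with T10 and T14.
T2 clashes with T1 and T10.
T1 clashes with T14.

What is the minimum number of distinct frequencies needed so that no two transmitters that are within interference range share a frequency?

The cycle T8-T10-T2-T1-T14-T8 has odd length 5, so it cannot be 2-colored; at least 3 frequencies are needed.
3 frequencies suffice: frequency 1 → {T8, T2}; frequency 2 → {T1, T10}; frequency 3 → {T14}. Every pair that conflicts lands in different frequencies.

3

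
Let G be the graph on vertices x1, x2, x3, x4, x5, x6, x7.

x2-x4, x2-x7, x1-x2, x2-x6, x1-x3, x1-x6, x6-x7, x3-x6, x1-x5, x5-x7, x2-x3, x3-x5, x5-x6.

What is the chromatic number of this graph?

4

x1, x3, x5, x6 are pairwise adjacent (a clique of size 4), so at least 4 colors are needed.
4 colors suffice: color 1 → {x2, x5}; color 2 → {x4, x6}; color 3 → {x3, x7}; color 4 → {x1}. Each edge has distinct colors on its endpoints.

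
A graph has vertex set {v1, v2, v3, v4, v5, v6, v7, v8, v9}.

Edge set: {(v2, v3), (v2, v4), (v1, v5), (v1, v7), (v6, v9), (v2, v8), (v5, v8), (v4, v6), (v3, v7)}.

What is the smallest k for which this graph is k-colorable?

2

v4 and v6 are adjacent, so at least 2 colors are needed.
2 colors suffice: v1=B, v2=R, v3=B, v4=B, v5=R, v6=R, v7=R, v8=B, v9=B. Every edge joins two different colors.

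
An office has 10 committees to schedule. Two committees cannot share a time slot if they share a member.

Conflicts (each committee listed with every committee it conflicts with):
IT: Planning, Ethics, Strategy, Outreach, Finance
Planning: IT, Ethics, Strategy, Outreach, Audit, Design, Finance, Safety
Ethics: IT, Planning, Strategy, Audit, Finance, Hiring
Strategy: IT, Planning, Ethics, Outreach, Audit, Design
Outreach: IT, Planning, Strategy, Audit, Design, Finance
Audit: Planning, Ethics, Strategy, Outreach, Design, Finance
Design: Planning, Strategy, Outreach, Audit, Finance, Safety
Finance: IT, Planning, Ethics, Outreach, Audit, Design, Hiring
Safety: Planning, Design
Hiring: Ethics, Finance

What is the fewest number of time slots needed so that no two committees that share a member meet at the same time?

5

Planning, Outreach, Audit, Design, Finance pairwise conflict, so at least 5 time slots are needed.
5 time slots suffice: time slot 1 → {Planning, Hiring}; time slot 2 → {Strategy, Finance, Safety}; time slot 3 → {IT, Audit}; time slot 4 → {Ethics, Design}; time slot 5 → {Outreach}. No two conflicting committees share a time slot.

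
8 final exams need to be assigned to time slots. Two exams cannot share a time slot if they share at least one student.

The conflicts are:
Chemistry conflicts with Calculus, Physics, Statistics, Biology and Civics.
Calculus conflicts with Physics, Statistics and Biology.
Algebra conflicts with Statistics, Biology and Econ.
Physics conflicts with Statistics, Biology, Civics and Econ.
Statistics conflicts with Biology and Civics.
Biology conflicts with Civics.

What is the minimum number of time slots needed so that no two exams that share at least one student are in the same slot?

Chemistry, Calculus, Physics, Statistics, Biology all conflict with each other, so at least 5 time slots are needed.
Using 5 time slots: Chemistry=4, Calculus=5, Algebra=1, Physics=1, Statistics=3, Biology=2, Civics=5, Econ=2. Every pair that conflicts lands in different time slots.

5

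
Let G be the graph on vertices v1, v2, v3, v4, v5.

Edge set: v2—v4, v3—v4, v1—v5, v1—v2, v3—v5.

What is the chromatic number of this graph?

3

The cycle v3-v4-v2-v1-v5-v3 has odd length 5, so it cannot be 2-colored; at least 3 colors are needed.
3 colors suffice: color R → {v2, v5}; color B → {v1, v4}; color G → {v3}. Each edge has distinct colors on its endpoints.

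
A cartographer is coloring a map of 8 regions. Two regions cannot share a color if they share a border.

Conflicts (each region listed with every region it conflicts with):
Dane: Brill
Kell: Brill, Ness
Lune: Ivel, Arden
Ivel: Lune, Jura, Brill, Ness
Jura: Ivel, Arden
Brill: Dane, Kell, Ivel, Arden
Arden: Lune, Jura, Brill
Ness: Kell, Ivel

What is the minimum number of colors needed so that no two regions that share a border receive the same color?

2

Lune and Arden conflict, so at least 2 colors are needed.
A valid assignment using 2 colors: Dane=2, Kell=2, Lune=1, Ivel=2, Jura=1, Brill=1, Arden=2, Ness=1. Every pair that conflicts lands in different colors.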